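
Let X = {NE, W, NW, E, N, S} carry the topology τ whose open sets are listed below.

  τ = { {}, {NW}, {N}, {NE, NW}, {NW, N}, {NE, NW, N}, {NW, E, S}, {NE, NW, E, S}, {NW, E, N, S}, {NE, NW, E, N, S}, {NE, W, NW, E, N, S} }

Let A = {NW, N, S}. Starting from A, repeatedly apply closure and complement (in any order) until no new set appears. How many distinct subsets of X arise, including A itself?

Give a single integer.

6

X∖A={NE, W, E}, int(X∖A)={}, hence cl(A)={NE, W, NW, E, N, S}
Orbit (k=closure, c=complement):
  1. A     = {NW, N, S}
  2. kA    = {NE, W, NW, E, N, S}
  3. cA    = {NE, W, E}
  4. ckA   = {}
  5. kcA   = {NE, W, E, S}
  6. ckcA  = {NW, N}
(closed under both — stop)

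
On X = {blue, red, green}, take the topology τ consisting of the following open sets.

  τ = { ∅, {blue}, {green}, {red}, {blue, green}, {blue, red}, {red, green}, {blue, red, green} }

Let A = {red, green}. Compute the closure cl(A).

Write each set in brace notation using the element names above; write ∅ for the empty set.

complement {blue}; its interior {blue}; cl(A) = X∖{blue} = {red, green}

{red, green}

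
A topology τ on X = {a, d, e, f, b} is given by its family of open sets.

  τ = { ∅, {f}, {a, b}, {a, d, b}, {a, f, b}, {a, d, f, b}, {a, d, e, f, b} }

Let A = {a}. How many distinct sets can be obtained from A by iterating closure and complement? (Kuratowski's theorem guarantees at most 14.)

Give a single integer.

8

closure: X∖int(X∖A) = X∖{f} = {a, d, e, b}
Let k=closure and c=complement:
  1. A     = {a}
  2. kA    = {a, d, e, b}
  3. cA    = {d, e, f, b}
  4. ckA   = {f}
  5. kcA   = {a, d, e, f, b}
  6. kckA  = {e, f}
  7. ckcA  = ∅
  8. ckckA = {a, d, b}
— saturated at 8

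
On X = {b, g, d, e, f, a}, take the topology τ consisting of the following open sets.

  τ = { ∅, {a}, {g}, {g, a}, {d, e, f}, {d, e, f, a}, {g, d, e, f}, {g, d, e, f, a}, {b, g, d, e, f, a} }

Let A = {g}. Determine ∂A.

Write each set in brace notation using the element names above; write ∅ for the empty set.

opens ⊆ A: ∅, {g}; union → int = {g}
complement {b, d, e, f, a}; its interior {d, e, f, a}; cl(A) = X∖{d, e, f, a} = {b, g}
boundary = {b, g} ∖ {g} = {b}

{b}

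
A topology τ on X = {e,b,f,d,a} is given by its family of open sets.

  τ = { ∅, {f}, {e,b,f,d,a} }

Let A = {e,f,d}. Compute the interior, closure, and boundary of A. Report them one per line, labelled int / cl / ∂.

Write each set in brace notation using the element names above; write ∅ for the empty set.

U open, U⊆A: ∅, {f}. int(A) = ⋃ = {f}
X∖A={b,a}, int(X∖A)=∅, hence cl(A)={e,b,f,d,a}
∂A: remove int from cl → {e,b,d,a}

int(A) = {f}
cl(A)  = {e,b,f,d,a}
∂A     = {e,b,d,a}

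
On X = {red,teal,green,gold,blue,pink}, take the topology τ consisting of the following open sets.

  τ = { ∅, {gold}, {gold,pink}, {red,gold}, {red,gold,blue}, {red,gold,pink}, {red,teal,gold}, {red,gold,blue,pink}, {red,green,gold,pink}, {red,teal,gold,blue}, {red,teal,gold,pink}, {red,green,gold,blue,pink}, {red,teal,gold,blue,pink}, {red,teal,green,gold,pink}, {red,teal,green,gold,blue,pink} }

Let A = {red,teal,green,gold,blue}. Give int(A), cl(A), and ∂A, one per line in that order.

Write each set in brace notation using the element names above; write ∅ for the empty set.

interior: largest open inside A is {red,teal,gold,blue} (from ∅, {gold}, {red,gold}, {red,gold,blue}, {red,teal,gold}, {red,teal,gold,blue})
cl via duality: int({pink}) = ∅, so X∖∅ = {red,teal,green,gold,blue,pink}
cl∖int = {green,pink}

int(A) = {red,teal,gold,blue}
cl(A)  = {red,teal,green,gold,blue,pink}
∂A     = {green,pink}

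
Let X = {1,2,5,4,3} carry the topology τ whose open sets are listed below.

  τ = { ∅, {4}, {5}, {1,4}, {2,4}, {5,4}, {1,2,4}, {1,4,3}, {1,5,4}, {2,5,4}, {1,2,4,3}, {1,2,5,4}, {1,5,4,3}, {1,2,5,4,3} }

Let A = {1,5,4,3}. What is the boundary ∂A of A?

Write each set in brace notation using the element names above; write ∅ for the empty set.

{2}

opens ⊆ A: ∅, {4}, {5}, {1,4}, {5,4}, {1,5,4}, {1,4,3}, {1,5,4,3}; union → int = {1,5,4,3}
complement {2}; its interior ∅; cl(A) = X∖∅ = {1,2,5,4,3}
boundary = {1,2,5,4,3} ∖ {1,5,4,3} = {2}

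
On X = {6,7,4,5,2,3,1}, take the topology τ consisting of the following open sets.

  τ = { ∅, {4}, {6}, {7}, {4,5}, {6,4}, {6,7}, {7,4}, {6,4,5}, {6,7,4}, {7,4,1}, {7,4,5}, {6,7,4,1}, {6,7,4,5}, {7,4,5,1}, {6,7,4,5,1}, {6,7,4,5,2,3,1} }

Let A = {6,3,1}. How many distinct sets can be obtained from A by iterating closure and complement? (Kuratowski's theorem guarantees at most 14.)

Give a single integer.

closure: X∖int(X∖A) = X∖{7,4,5} = {6,2,3,1}
Let k=closure and c=complement:
  1. A     = {6,3,1}
  2. kA    = {6,2,3,1}
  3. cA    = {7,4,5,2}
  4. ckA   = {7,4,5}
  5. kcA   = {7,4,5,2,3,1}
  6. ckcA  = {6}
  7. kckcA = {6,2,3}
  8. ckckcA = {7,4,5,1}
— saturated at 8

8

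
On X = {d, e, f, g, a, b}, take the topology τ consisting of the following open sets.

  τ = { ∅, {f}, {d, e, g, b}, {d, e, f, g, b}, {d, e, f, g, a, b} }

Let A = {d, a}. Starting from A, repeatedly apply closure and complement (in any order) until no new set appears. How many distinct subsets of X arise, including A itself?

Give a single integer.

8

cl via duality: int({e, f, g, b}) = {f}, so X∖{f} = {d, e, g, a, b}
Write k for closure, c for complement:
  1. A     = {d, a}
  2. kA    = {d, e, g, a, b}
  3. cA    = {e, f, g, b}
  4. ckA   = {f}
  5. kcA   = {d, e, f, g, a, b}
  6. kckA  = {f, a}
  7. ckcA  = ∅
  8. ckckA = {d, e, g, b}
applying k or c yields no new set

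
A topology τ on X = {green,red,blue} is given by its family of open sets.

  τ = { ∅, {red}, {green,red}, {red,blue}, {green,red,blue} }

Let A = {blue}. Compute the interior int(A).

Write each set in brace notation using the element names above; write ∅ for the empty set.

interior: largest open inside A is ∅ (from ∅)

∅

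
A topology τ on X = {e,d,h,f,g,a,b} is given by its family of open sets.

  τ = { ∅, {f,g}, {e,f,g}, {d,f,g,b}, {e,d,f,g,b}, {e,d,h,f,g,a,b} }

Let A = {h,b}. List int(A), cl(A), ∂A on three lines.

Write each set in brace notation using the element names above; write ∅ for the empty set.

interior: largest open inside A is ∅ (from ∅)
cl via duality: int({e,d,f,g,a}) = {e,f,g}, so X∖{e,f,g} = {d,h,a,b}
cl∖int = {d,h,a,b}

int(A) = ∅
cl(A)  = {d,h,a,b}
∂A     = {d,h,a,b}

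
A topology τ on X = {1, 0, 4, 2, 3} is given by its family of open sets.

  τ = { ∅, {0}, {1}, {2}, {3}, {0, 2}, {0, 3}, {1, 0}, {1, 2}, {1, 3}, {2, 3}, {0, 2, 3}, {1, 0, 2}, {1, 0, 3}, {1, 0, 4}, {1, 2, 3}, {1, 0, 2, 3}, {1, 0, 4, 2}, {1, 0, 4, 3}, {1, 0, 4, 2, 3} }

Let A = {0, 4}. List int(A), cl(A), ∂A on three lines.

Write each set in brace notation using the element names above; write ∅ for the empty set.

U open, U⊆A: ∅, {0}. int(A) = ⋃ = {0}
X∖A={1, 2, 3}, int(X∖A)={1, 2, 3}, hence cl(A)={0, 4}
∂A: remove int from cl → {4}

int(A) = {0}
cl(A)  = {0, 4}
∂A     = {4}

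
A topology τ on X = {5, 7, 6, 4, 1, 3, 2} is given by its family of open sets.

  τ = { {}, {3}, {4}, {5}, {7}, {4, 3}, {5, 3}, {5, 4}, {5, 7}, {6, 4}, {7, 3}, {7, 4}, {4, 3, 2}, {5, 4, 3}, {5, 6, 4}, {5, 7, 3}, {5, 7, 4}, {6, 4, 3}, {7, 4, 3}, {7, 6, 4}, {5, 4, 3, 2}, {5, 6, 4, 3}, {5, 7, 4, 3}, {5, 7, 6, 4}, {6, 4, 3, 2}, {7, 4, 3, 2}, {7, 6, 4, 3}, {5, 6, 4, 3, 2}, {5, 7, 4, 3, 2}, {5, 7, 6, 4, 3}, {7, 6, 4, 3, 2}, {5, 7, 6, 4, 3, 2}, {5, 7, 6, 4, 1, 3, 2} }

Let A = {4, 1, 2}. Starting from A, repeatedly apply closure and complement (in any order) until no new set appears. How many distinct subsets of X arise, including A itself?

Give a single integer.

complement {5, 7, 6, 3}; its interior {5, 7, 3}; cl(A) = X∖{5, 7, 3} = {6, 4, 1, 2}
With k = closure, c = complement:
  1. A     = {4, 1, 2}
  2. kA    = {6, 4, 1, 2}
  3. cA    = {5, 7, 6, 3}
  4. ckA   = {5, 7, 3}
  5. kcA   = {5, 7, 6, 1, 3, 2}
  6. kckA  = {5, 7, 1, 3, 2}
  7. ckcA  = {4}
  8. ckckA = {6, 4}
k, c of each give nothing new

8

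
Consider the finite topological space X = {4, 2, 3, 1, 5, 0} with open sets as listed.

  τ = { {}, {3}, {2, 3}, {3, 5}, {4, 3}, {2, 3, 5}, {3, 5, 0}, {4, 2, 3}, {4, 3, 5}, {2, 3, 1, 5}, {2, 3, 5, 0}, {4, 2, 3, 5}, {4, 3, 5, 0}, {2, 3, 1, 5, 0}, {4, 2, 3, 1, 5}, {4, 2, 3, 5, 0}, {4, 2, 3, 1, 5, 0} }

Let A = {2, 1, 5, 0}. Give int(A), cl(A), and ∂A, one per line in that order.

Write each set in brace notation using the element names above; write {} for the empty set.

open subsets of A: {}; so int(A) = {}
closure: X∖int(X∖A) = X∖{4, 3} = {2, 1, 5, 0}
∂A = {2, 1, 5, 0} minus {} = {2, 1, 5, 0}

int(A) = {}
cl(A)  = {2, 1, 5, 0}
∂A     = {2, 1, 5, 0}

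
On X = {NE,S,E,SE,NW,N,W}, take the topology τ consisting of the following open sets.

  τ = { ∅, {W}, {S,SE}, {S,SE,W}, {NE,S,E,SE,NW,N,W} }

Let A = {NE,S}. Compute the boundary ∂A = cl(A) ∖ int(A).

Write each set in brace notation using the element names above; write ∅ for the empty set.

interior: largest open inside A is ∅ (from ∅)
cl via duality: int({E,SE,NW,N,W}) = {W}, so X∖{W} = {NE,S,E,SE,NW,N}
cl∖int = {NE,S,E,SE,NW,N}

{NE,S,E,SE,NW,N}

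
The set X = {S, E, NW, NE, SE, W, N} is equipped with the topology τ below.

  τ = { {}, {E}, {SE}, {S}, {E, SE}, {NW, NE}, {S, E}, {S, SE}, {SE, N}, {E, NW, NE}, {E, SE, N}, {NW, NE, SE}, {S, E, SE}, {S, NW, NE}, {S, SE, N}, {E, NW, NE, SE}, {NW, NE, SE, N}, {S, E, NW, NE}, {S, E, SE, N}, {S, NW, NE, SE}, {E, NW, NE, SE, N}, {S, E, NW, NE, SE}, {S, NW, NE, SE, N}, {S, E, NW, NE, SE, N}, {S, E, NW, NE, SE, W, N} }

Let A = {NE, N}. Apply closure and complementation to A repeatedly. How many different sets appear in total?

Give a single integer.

closure: X∖int(X∖A) = X∖{S, E, SE} = {NW, NE, W, N}
Let k=closure and c=complement:
  1. A     = {NE, N}
  2. kA    = {NW, NE, W, N}
  3. cA    = {S, E, NW, SE, W}
  4. ckA   = {S, E, SE}
  5. kcA   = {S, E, NW, NE, SE, W, N}
  6. kckA  = {S, E, SE, W, N}
  7. ckcA  = {}
  8. ckckA = {NW, NE}
  9. kckckA = {NW, NE, W}
  10. ckckckA = {S, E, SE, N}
— saturated at 10

10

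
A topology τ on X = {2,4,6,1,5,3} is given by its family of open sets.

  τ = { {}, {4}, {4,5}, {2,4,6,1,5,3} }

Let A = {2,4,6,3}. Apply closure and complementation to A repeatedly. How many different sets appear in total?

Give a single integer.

6

cl via duality: int({1,5}) = {}, so X∖{} = {2,4,6,1,5,3}
Write k for closure, c for complement:
  1. A     = {2,4,6,3}
  2. kA    = {2,4,6,1,5,3}
  3. cA    = {1,5}
  4. ckA   = {}
  5. kcA   = {2,6,1,5,3}
  6. ckcA  = {4}
applying k or c yields no new set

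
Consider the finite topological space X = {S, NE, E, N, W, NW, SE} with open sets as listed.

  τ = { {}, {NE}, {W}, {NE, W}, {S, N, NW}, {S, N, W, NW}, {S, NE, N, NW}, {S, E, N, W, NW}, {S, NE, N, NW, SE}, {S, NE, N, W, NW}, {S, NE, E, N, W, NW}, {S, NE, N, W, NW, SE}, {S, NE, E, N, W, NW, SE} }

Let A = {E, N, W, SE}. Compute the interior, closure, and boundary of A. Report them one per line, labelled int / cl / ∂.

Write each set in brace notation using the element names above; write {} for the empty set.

U open, U⊆A: {}, {W}. int(A) = ⋃ = {W}
X∖A={S, NE, NW}, int(X∖A)={NE}, hence cl(A)={S, E, N, W, NW, SE}
∂A: remove int from cl → {S, E, N, NW, SE}

int(A) = {W}
cl(A)  = {S, E, N, W, NW, SE}
∂A     = {S, E, N, NW, SE}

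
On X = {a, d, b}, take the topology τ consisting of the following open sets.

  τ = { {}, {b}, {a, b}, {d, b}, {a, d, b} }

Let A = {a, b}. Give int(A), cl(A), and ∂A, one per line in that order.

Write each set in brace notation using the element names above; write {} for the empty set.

opens ⊆ A: {}, {b}, {a, b}; union → int = {a, b}
complement {d}; its interior {}; cl(A) = X∖{} = {a, d, b}
boundary = {a, d, b} ∖ {a, b} = {d}

int(A) = {a, b}
cl(A)  = {a, d, b}
∂A     = {d}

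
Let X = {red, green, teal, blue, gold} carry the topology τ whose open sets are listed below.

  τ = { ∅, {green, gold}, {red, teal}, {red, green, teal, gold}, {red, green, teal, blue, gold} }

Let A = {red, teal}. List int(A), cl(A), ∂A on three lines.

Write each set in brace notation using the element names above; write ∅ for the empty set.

interior: largest open inside A is {red, teal} (from ∅, {red, teal})
cl via duality: int({green, blue, gold}) = {green, gold}, so X∖{green, gold} = {red, teal, blue}
cl∖int = {blue}

int(A) = {red, teal}
cl(A)  = {red, teal, blue}
∂A     = {blue}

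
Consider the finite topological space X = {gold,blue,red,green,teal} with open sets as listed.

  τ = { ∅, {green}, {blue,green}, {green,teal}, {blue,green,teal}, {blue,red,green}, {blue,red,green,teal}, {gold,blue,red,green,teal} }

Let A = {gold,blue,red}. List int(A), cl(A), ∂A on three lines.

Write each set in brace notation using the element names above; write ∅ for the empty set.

int(A) = ∅
cl(A)  = {gold,blue,red}
∂A     = {gold,blue,red}

opens ⊆ A: ∅; union → int = ∅
complement {green,teal}; its interior {green,teal}; cl(A) = X∖{green,teal} = {gold,blue,red}
boundary = {gold,blue,red} ∖ ∅ = {gold,blue,red}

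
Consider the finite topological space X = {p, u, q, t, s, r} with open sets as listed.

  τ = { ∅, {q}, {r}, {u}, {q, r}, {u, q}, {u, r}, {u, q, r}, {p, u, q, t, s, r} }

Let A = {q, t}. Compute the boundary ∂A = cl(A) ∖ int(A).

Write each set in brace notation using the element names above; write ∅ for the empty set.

U open, U⊆A: ∅, {q}. int(A) = ⋃ = {q}
X∖A={p, u, s, r}, int(X∖A)={u, r}, hence cl(A)={p, q, t, s}
∂A: remove int from cl → {p, t, s}

{p, t, s}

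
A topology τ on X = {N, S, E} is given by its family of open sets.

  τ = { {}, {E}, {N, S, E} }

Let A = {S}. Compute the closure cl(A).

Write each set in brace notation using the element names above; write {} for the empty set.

{N, S}

complement {N, E}; its interior {E}; cl(A) = X∖{E} = {N, S}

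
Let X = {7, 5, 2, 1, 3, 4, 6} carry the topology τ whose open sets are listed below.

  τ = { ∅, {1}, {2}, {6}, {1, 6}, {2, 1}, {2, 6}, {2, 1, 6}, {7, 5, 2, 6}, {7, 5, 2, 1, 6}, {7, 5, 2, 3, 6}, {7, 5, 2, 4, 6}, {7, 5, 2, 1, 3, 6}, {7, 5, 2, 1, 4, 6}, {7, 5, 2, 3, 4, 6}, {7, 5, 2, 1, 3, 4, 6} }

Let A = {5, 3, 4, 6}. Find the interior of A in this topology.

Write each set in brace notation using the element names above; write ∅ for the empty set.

{6}

interior: largest open inside A is {6} (from ∅, {6})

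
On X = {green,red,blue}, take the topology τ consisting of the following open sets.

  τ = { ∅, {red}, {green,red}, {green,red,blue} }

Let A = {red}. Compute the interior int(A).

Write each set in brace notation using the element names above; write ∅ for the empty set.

{red}

interior: largest open inside A is {red} (from ∅, {red})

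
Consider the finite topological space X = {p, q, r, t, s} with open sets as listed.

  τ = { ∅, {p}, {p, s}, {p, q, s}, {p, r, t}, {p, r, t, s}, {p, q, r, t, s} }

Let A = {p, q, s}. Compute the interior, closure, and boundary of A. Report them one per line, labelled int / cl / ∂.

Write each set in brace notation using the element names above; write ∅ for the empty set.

int(A) = {p, q, s}
cl(A)  = {p, q, r, t, s}
∂A     = {r, t}

U open, U⊆A: ∅, {p}, {p, s}, {p, q, s}. int(A) = ⋃ = {p, q, s}
X∖A={r, t}, int(X∖A)=∅, hence cl(A)={p, q, r, t, s}
∂A: remove int from cl → {r, t}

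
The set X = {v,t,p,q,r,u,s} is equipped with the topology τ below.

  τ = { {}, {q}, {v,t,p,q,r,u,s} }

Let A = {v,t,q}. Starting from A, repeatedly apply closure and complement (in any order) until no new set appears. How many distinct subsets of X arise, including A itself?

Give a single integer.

6

X∖A={p,r,u,s}, int(X∖A)={}, hence cl(A)={v,t,p,q,r,u,s}
Orbit (k=closure, c=complement):
  1. A     = {v,t,q}
  2. kA    = {v,t,p,q,r,u,s}
  3. cA    = {p,r,u,s}
  4. ckA   = {}
  5. kcA   = {v,t,p,r,u,s}
  6. ckcA  = {q}
(closed under both — stop)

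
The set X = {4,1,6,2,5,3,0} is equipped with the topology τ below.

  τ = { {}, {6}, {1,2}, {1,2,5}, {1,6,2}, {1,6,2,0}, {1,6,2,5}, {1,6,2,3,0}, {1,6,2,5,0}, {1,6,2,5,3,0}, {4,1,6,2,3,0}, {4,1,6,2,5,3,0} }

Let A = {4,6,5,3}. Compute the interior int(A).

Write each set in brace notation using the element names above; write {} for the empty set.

opens ⊆ A: {}, {6}; union → int = {6}

{6}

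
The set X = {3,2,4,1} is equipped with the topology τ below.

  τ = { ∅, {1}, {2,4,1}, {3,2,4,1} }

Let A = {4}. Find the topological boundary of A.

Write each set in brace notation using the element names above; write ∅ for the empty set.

opens ⊆ A: ∅; union → int = ∅
complement {3,2,1}; its interior {1}; cl(A) = X∖{1} = {3,2,4}
boundary = {3,2,4} ∖ ∅ = {3,2,4}

{3,2,4}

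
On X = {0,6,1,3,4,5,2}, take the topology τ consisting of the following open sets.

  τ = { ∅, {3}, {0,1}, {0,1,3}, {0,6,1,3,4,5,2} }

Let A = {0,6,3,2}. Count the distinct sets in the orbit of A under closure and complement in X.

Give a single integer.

cl via duality: int({1,4,5}) = ∅, so X∖∅ = {0,6,1,3,4,5,2}
Write k for closure, c for complement:
  1. A     = {0,6,3,2}
  2. kA    = {0,6,1,3,4,5,2}
  3. cA    = {1,4,5}
  4. ckA   = ∅
  5. kcA   = {0,6,1,4,5,2}
  6. ckcA  = {3}
  7. kckcA = {6,3,4,5,2}
  8. ckckcA = {0,1}
applying k or c yields no new set

8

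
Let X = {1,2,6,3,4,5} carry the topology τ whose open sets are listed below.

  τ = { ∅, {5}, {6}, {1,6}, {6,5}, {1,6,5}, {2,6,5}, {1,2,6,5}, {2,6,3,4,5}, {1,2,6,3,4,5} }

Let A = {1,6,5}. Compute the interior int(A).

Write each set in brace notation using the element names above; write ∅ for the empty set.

opens ⊆ A: ∅, {6}, {5}, {1,6}, {6,5}, {1,6,5}; union → int = {1,6,5}

{1,6,5}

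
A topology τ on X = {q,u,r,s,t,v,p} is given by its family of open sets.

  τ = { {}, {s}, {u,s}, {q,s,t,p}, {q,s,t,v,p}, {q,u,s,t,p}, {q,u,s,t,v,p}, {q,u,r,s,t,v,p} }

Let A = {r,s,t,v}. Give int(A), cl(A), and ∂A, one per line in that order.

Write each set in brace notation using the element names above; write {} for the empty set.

int(A) = {s}
cl(A)  = {q,u,r,s,t,v,p}
∂A     = {q,u,r,t,v,p}

interior: largest open inside A is {s} (from {}, {s})
cl via duality: int({q,u,p}) = {}, so X∖{} = {q,u,r,s,t,v,p}
cl∖int = {q,u,r,t,v,p}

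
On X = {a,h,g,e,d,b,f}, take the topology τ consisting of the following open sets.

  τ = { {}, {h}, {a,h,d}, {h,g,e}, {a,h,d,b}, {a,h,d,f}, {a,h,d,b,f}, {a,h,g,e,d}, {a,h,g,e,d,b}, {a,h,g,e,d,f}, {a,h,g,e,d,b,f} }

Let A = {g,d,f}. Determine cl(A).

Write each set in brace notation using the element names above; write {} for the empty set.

cl via duality: int({a,h,e,b}) = {h}, so X∖{h} = {a,g,e,d,b,f}

{a,g,e,d,b,f}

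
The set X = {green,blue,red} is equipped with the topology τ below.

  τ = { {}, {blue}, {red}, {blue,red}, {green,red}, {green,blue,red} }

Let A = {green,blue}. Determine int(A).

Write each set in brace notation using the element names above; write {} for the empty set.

open subsets of A: {}, {blue}; so int(A) = {blue}

{blue}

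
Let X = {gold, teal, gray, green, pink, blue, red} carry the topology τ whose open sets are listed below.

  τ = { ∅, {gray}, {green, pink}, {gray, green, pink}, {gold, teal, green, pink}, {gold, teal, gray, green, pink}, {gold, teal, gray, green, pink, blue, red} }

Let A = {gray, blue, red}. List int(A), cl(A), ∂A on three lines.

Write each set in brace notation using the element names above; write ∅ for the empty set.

int(A) = {gray}
cl(A)  = {gray, blue, red}
∂A     = {blue, red}

opens ⊆ A: ∅, {gray}; union → int = {gray}
complement {gold, teal, green, pink}; its interior {gold, teal, green, pink}; cl(A) = X∖{gold, teal, green, pink} = {gray, blue, red}
boundary = {gray, blue, red} ∖ {gray} = {blue, red}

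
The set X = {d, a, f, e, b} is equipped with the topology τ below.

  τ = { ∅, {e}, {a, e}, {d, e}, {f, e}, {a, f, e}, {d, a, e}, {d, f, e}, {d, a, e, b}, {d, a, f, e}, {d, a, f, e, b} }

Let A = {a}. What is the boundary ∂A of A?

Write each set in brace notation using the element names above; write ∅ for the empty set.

U open, U⊆A: ∅. int(A) = ⋃ = ∅
X∖A={d, f, e, b}, int(X∖A)={d, f, e}, hence cl(A)={a, b}
∂A: remove int from cl → {a, b}

{a, b}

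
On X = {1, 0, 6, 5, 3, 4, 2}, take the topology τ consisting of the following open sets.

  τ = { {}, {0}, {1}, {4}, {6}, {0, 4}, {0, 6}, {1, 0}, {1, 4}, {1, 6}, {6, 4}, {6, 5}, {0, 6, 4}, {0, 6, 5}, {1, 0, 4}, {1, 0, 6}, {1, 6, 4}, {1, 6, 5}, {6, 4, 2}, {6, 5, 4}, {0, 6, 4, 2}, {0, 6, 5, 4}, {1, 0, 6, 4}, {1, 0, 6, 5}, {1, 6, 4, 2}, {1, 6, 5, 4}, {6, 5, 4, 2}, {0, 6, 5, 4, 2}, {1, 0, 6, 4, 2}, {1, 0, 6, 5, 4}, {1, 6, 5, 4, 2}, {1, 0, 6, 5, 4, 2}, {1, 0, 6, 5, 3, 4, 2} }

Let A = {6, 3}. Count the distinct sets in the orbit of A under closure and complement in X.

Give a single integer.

8

X∖A={1, 0, 5, 4, 2}, int(X∖A)={1, 0, 4}, hence cl(A)={6, 5, 3, 2}
Orbit (k=closure, c=complement):
  1. A     = {6, 3}
  2. kA    = {6, 5, 3, 2}
  3. cA    = {1, 0, 5, 4, 2}
  4. ckA   = {1, 0, 4}
  5. kcA   = {1, 0, 5, 3, 4, 2}
  6. kckA  = {1, 0, 3, 4, 2}
  7. ckcA  = {6}
  8. ckckA = {6, 5}
(closed under both — stop)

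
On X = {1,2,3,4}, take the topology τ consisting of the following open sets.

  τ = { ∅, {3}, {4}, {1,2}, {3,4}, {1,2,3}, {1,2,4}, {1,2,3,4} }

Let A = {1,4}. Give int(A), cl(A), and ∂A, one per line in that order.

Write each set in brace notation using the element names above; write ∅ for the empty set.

int(A) = {4}
cl(A)  = {1,2,4}
∂A     = {1,2}

interior: largest open inside A is {4} (from ∅, {4})
cl via duality: int({2,3}) = {3}, so X∖{3} = {1,2,4}
cl∖int = {1,2}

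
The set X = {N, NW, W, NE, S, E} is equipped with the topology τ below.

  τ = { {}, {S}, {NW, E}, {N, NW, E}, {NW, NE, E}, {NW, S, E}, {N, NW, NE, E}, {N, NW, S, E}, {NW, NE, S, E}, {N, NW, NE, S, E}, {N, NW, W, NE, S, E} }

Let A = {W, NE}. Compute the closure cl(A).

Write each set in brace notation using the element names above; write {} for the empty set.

complement {N, NW, S, E}; its interior {N, NW, S, E}; cl(A) = X∖{N, NW, S, E} = {W, NE}

{W, NE}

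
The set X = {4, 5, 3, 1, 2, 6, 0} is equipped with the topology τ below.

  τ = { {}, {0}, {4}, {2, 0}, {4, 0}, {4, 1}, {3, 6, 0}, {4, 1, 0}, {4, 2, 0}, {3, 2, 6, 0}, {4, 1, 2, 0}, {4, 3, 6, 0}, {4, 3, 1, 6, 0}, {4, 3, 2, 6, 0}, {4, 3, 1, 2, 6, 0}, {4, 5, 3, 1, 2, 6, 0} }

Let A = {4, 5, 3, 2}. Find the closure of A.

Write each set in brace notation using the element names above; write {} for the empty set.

cl via duality: int({1, 6, 0}) = {0}, so X∖{0} = {4, 5, 3, 1, 2, 6}

{4, 5, 3, 1, 2, 6}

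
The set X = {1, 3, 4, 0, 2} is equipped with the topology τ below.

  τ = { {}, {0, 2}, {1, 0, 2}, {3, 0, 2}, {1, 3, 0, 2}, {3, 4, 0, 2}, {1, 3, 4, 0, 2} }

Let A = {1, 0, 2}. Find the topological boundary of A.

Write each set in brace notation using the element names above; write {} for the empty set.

{3, 4}

U open, U⊆A: {}, {0, 2}, {1, 0, 2}. int(A) = ⋃ = {1, 0, 2}
X∖A={3, 4}, int(X∖A)={}, hence cl(A)={1, 3, 4, 0, 2}
∂A: remove int from cl → {3, 4}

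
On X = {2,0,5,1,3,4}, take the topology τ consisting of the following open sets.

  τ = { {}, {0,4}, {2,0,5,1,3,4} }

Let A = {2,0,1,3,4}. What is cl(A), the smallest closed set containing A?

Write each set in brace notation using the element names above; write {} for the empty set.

{2,0,5,1,3,4}

X∖A={5}, int(X∖A)={}, hence cl(A)={2,0,5,1,3,4}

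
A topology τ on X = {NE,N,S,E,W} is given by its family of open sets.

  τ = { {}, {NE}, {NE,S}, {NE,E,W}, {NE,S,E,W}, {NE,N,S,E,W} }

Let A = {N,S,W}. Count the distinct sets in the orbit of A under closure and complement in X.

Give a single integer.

6

closure: X∖int(X∖A) = X∖{NE} = {N,S,E,W}
Let k=closure and c=complement:
  1. A     = {N,S,W}
  2. kA    = {N,S,E,W}
  3. cA    = {NE,E}
  4. ckA   = {NE}
  5. kcA   = {NE,N,S,E,W}
  6. ckcA  = {}
— saturated at 6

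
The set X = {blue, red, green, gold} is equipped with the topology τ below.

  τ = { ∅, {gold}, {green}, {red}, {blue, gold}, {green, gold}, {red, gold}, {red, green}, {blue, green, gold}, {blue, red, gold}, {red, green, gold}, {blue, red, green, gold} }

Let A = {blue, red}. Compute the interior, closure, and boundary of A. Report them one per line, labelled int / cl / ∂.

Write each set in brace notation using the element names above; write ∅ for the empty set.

open subsets of A: ∅, {red}; so int(A) = {red}
closure: X∖int(X∖A) = X∖{green, gold} = {blue, red}
∂A = {blue, red} minus {red} = {blue}

int(A) = {red}
cl(A)  = {blue, red}
∂A     = {blue}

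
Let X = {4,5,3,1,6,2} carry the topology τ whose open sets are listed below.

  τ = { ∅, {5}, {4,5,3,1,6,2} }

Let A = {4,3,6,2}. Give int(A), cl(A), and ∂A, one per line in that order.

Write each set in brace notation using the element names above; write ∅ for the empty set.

open subsets of A: ∅; so int(A) = ∅
closure: X∖int(X∖A) = X∖{5} = {4,3,1,6,2}
∂A = {4,3,1,6,2} minus ∅ = {4,3,1,6,2}

int(A) = ∅
cl(A)  = {4,3,1,6,2}
∂A     = {4,3,1,6,2}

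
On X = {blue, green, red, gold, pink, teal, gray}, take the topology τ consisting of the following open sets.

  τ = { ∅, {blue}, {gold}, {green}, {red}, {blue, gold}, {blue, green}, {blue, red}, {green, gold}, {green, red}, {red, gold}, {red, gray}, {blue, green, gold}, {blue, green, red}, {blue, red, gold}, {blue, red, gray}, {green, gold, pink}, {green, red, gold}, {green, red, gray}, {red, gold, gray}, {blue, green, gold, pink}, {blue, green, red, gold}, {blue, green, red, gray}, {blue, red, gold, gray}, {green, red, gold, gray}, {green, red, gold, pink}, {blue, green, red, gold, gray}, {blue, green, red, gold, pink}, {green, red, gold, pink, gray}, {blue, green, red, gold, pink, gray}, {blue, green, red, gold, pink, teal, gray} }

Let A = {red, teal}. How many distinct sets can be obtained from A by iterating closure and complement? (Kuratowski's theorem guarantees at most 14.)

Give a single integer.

8

cl via duality: int({blue, green, gold, pink, gray}) = {blue, green, gold, pink}, so X∖{blue, green, gold, pink} = {red, teal, gray}
Write k for closure, c for complement:
  1. A     = {red, teal}
  2. kA    = {red, teal, gray}
  3. cA    = {blue, green, gold, pink, gray}
  4. ckA   = {blue, green, gold, pink}
  5. kcA   = {blue, green, gold, pink, teal, gray}
  6. kckA  = {blue, green, gold, pink, teal}
  7. ckcA  = {red}
  8. ckckA = {red, gray}
applying k or c yields no new set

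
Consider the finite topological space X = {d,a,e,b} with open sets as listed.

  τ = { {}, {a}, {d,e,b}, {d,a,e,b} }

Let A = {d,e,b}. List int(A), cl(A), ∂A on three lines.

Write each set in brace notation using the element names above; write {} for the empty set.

opens ⊆ A: {}, {d,e,b}; union → int = {d,e,b}
complement {a}; its interior {a}; cl(A) = X∖{a} = {d,e,b}
boundary = {d,e,b} ∖ {d,e,b} = {}

int(A) = {d,e,b}
cl(A)  = {d,e,b}
∂A     = {}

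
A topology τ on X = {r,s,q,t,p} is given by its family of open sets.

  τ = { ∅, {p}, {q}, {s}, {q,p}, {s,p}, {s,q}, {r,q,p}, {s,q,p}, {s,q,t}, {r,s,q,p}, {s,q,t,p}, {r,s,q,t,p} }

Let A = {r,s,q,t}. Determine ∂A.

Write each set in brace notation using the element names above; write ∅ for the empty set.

{r}

interior: largest open inside A is {s,q,t} (from ∅, {q}, {s}, {s,q}, {s,q,t})
cl via duality: int({p}) = {p}, so X∖{p} = {r,s,q,t}
cl∖int = {r}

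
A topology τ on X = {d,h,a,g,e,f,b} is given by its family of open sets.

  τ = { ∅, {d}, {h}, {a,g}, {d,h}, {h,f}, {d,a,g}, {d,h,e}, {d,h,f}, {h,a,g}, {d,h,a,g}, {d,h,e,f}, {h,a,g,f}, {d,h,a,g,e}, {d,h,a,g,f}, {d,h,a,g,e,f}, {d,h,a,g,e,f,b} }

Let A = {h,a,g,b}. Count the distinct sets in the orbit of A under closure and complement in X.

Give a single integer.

8

complement {d,e,f}; its interior {d}; cl(A) = X∖{d} = {h,a,g,e,f,b}
With k = closure, c = complement:
  1. A     = {h,a,g,b}
  2. kA    = {h,a,g,e,f,b}
  3. cA    = {d,e,f}
  4. ckA   = {d}
  5. kcA   = {d,e,f,b}
  6. kckA  = {d,e,b}
  7. ckcA  = {h,a,g}
  8. ckckA = {h,a,g,f}
k, c of each give nothing new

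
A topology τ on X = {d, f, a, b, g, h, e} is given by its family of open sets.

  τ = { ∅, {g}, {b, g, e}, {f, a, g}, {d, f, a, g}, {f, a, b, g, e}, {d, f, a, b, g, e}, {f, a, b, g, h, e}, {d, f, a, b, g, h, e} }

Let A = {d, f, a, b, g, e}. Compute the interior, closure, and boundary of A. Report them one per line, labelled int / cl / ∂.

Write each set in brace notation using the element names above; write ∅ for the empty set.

int(A) = {d, f, a, b, g, e}
cl(A)  = {d, f, a, b, g, h, e}
∂A     = {h}

U open, U⊆A: ∅, {g}, {f, a, g}, {b, g, e}, {d, f, a, g}, {f, a, b, g, e}, {d, f, a, b, g, e}. int(A) = ⋃ = {d, f, a, b, g, e}
X∖A={h}, int(X∖A)=∅, hence cl(A)={d, f, a, b, g, h, e}
∂A: remove int from cl → {h}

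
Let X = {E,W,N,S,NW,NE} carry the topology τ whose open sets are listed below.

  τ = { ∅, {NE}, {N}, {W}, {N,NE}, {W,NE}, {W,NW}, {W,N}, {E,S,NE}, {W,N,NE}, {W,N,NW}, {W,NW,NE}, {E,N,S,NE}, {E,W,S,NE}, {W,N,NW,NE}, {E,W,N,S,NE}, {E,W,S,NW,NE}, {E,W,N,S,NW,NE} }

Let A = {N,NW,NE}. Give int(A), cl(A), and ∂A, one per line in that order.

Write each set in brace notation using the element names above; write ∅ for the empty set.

int(A) = {N,NE}
cl(A)  = {E,N,S,NW,NE}
∂A     = {E,S,NW}

opens ⊆ A: ∅, {N}, {NE}, {N,NE}; union → int = {N,NE}
complement {E,W,S}; its interior {W}; cl(A) = X∖{W} = {E,N,S,NW,NE}
boundary = {E,N,S,NW,NE} ∖ {N,NE} = {E,S,NW}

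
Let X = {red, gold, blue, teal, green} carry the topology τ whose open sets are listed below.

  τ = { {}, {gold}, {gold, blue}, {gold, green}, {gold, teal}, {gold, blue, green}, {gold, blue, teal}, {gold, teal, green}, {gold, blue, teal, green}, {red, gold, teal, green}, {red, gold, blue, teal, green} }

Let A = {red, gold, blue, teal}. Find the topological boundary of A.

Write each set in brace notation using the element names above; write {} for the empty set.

{red, green}

opens ⊆ A: {}, {gold}, {gold, blue}, {gold, teal}, {gold, blue, teal}; union → int = {gold, blue, teal}
complement {green}; its interior {}; cl(A) = X∖{} = {red, gold, blue, teal, green}
boundary = {red, gold, blue, teal, green} ∖ {gold, blue, teal} = {red, green}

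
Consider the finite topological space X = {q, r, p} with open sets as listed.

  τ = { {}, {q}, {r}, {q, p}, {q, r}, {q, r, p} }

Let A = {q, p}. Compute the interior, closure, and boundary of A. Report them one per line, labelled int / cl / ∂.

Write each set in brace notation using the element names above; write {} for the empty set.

interior: largest open inside A is {q, p} (from {}, {q}, {q, p})
cl via duality: int({r}) = {r}, so X∖{r} = {q, p}
cl∖int = {}

int(A) = {q, p}
cl(A)  = {q, p}
∂A     = {}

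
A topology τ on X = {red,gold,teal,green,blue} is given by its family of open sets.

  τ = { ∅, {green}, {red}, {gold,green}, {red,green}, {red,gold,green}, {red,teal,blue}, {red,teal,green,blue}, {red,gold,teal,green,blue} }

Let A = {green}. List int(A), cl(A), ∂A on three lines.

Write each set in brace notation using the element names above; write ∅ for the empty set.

int(A) = {green}
cl(A)  = {gold,green}
∂A     = {gold}

open subsets of A: ∅, {green}; so int(A) = {green}
closure: X∖int(X∖A) = X∖{red,teal,blue} = {gold,green}
∂A = {gold,green} minus {green} = {gold}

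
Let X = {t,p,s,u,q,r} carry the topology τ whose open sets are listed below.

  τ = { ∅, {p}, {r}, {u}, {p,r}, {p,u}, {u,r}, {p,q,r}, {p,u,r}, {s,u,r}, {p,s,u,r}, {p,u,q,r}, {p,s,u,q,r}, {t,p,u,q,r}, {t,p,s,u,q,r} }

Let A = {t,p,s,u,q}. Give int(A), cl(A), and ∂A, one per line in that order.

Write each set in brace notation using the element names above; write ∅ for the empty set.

int(A) = {p,u}
cl(A)  = {t,p,s,u,q}
∂A     = {t,s,q}

interior: largest open inside A is {p,u} (from ∅, {u}, {p}, {p,u})
cl via duality: int({r}) = {r}, so X∖{r} = {t,p,s,u,q}
cl∖int = {t,s,q}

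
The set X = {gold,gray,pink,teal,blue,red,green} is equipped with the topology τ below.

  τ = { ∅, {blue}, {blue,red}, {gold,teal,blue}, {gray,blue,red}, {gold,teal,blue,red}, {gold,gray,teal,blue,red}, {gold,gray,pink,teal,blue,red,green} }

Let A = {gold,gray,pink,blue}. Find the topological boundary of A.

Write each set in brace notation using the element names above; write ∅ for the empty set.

{gold,gray,pink,teal,red,green}

U open, U⊆A: ∅, {blue}. int(A) = ⋃ = {blue}
X∖A={teal,red,green}, int(X∖A)=∅, hence cl(A)={gold,gray,pink,teal,blue,red,green}
∂A: remove int from cl → {gold,gray,pink,teal,red,green}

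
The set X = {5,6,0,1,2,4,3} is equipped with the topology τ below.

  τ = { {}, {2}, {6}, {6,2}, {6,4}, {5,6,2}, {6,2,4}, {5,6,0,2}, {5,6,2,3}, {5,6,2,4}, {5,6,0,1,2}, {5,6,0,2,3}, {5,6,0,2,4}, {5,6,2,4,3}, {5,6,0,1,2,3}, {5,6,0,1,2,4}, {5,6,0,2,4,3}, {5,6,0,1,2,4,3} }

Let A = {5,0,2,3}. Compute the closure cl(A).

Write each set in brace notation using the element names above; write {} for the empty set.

{5,0,1,2,3}

X∖A={6,1,4}, int(X∖A)={6,4}, hence cl(A)={5,0,1,2,3}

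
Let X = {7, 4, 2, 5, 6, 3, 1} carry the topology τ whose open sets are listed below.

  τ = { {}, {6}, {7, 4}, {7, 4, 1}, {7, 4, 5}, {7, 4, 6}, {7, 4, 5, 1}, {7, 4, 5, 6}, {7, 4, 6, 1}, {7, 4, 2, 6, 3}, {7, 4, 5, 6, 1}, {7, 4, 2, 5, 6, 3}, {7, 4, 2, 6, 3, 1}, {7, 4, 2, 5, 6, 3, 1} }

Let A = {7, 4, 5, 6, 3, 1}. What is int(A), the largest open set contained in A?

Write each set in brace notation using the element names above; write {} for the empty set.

U open, U⊆A: {}, {6}, {7, 4}, {7, 4, 6}, {7, 4, 5}, {7, 4, 1}, {7, 4, 6, 1}, {7, 4, 5, 1}, {7, 4, 5, 6}, {7, 4, 5, 6, 1}. int(A) = ⋃ = {7, 4, 5, 6, 1}

{7, 4, 5, 6, 1}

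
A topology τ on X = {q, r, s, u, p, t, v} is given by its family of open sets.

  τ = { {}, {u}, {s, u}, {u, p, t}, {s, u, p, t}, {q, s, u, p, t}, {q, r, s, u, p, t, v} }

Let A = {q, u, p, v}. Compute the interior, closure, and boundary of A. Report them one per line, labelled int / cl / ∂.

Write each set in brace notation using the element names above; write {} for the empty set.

int(A) = {u}
cl(A)  = {q, r, s, u, p, t, v}
∂A     = {q, r, s, p, t, v}

U open, U⊆A: {}, {u}. int(A) = ⋃ = {u}
X∖A={r, s, t}, int(X∖A)={}, hence cl(A)={q, r, s, u, p, t, v}
∂A: remove int from cl → {q, r, s, p, t, v}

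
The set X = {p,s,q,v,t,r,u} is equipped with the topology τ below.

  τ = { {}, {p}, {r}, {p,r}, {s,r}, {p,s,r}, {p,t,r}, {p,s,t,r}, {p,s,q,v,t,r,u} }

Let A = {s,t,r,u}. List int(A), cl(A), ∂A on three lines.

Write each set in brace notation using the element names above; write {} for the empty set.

int(A) = {s,r}
cl(A)  = {s,q,v,t,r,u}
∂A     = {q,v,t,u}

U open, U⊆A: {}, {r}, {s,r}. int(A) = ⋃ = {s,r}
X∖A={p,q,v}, int(X∖A)={p}, hence cl(A)={s,q,v,t,r,u}
∂A: remove int from cl → {q,v,t,u}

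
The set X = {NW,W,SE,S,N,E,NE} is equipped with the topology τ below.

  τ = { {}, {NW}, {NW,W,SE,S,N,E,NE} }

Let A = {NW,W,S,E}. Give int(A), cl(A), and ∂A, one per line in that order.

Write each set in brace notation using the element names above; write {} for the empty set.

interior: largest open inside A is {NW} (from {}, {NW})
cl via duality: int({SE,N,NE}) = {}, so X∖{} = {NW,W,SE,S,N,E,NE}
cl∖int = {W,SE,S,N,E,NE}

int(A) = {NW}
cl(A)  = {NW,W,SE,S,N,E,NE}
∂A     = {W,SE,S,N,E,NE}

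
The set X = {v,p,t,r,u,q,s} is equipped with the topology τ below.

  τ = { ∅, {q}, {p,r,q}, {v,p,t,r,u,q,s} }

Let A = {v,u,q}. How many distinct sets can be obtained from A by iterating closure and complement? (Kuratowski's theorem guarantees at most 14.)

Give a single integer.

6

X∖A={p,t,r,s}, int(X∖A)=∅, hence cl(A)={v,p,t,r,u,q,s}
Orbit (k=closure, c=complement):
  1. A     = {v,u,q}
  2. kA    = {v,p,t,r,u,q,s}
  3. cA    = {p,t,r,s}
  4. ckA   = ∅
  5. kcA   = {v,p,t,r,u,s}
  6. ckcA  = {q}
(closed under both — stop)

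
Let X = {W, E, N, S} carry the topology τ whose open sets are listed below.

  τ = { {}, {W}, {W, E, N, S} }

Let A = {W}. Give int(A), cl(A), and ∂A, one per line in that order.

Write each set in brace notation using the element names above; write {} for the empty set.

U open, U⊆A: {}, {W}. int(A) = ⋃ = {W}
X∖A={E, N, S}, int(X∖A)={}, hence cl(A)={W, E, N, S}
∂A: remove int from cl → {E, N, S}

int(A) = {W}
cl(A)  = {W, E, N, S}
∂A     = {E, N, S}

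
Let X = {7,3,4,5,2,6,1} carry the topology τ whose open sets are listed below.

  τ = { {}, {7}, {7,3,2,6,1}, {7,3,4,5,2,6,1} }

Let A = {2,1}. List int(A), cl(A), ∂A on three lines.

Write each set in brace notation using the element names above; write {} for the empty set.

int(A) = {}
cl(A)  = {3,4,5,2,6,1}
∂A     = {3,4,5,2,6,1}

U open, U⊆A: {}. int(A) = ⋃ = {}
X∖A={7,3,4,5,6}, int(X∖A)={7}, hence cl(A)={3,4,5,2,6,1}
∂A: remove int from cl → {3,4,5,2,6,1}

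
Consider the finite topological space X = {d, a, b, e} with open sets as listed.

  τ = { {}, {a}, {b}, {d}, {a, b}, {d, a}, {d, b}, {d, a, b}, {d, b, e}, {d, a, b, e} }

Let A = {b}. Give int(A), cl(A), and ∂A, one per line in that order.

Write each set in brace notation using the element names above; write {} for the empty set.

int(A) = {b}
cl(A)  = {b, e}
∂A     = {e}

open subsets of A: {}, {b}; so int(A) = {b}
closure: X∖int(X∖A) = X∖{d, a} = {b, e}
∂A = {b, e} minus {b} = {e}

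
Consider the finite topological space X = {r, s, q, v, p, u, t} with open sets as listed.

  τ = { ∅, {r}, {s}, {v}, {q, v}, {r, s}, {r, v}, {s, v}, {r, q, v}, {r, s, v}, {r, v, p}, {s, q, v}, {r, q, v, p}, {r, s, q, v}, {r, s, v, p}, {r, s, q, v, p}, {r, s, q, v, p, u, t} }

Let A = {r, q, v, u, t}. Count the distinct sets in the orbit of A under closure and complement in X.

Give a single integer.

8

X∖A={s, p}, int(X∖A)={s}, hence cl(A)={r, q, v, p, u, t}
Orbit (k=closure, c=complement):
  1. A     = {r, q, v, u, t}
  2. kA    = {r, q, v, p, u, t}
  3. cA    = {s, p}
  4. ckA   = {s}
  5. kcA   = {s, p, u, t}
  6. kckA  = {s, u, t}
  7. ckcA  = {r, q, v}
  8. ckckA = {r, q, v, p}
(closed under both — stop)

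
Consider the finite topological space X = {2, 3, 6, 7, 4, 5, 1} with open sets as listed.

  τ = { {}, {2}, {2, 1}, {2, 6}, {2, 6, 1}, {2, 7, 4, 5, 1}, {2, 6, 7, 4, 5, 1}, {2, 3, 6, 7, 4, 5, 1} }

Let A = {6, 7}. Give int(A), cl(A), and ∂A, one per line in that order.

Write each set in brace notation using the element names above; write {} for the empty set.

interior: largest open inside A is {} (from {})
cl via duality: int({2, 3, 4, 5, 1}) = {2, 1}, so X∖{2, 1} = {3, 6, 7, 4, 5}
cl∖int = {3, 6, 7, 4, 5}

int(A) = {}
cl(A)  = {3, 6, 7, 4, 5}
∂A     = {3, 6, 7, 4, 5}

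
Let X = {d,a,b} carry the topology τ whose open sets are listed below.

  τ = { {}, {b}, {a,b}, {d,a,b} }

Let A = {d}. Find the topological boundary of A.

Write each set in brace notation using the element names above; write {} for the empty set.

{d}

open subsets of A: {}; so int(A) = {}
closure: X∖int(X∖A) = X∖{a,b} = {d}
∂A = {d} minus {} = {d}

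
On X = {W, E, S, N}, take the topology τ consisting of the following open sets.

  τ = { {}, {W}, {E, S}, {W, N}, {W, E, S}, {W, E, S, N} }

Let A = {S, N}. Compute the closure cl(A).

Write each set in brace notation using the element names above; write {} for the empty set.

{E, S, N}

X∖A={W, E}, int(X∖A)={W}, hence cl(A)={E, S, N}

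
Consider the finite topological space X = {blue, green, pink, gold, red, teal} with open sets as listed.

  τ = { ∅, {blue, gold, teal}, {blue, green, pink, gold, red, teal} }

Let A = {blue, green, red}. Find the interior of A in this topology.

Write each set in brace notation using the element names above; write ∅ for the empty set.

∅

opens ⊆ A: ∅; union → int = ∅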